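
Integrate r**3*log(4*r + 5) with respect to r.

r**4*log(4*r + 5)/4 - r**4/16 + 5*r**3/48 - 25*r**2/128 + 125*r/256 - 625*log(4*r + 5)/1024 + C

Use integration by parts with u = log(4*r + 5), dv = r**3 dr.
Then du = 4/(4*r + 5) dr and v = r**4/4.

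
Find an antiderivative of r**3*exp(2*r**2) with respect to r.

(2*r**2 - 1)*exp(2*r**2)/8 + C

Let u = r², du = 2r dr; rewrite as (1/2)∫ u^1·exp(2u) du.
Now integrate by parts 1 time.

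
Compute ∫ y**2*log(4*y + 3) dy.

Use integration by parts with u = log(4*y + 3), dv = y**2 dy.
Then du = 4/(4*y + 3) dy and v = y**3/3.

y**3*log(4*y + 3)/3 - y**3/9 + y**2/8 - 3*y/16 + 9*log(4*y + 3)/64 + C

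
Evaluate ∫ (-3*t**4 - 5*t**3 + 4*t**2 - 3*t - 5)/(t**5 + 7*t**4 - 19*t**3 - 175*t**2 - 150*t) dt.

Factor the denominator: t*(t - 5)*(t + 1)*(t + 5)*(t + 6).
Partial-fraction decomposition: -241/(30*(t + 6)) + 57/(10*(t + 5)) + 1/(30*(t + 1)) - 11/(15*(t - 5)) + 1/(30*t).
Integrate each term: A/(t−a) contributes A·log|t−a|.

-11*log(t - 5)/15 + 57*log(t + 5)/10 - 241*log(t + 6)/30 + log(t**2 + t)/30 + C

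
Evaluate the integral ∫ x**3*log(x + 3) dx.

Use integration by parts with u = log(x + 3), dv = x**3 dx.
Then du = 1/(x + 3) dx and v = x**4/4.

x**4*log(x + 3)/4 - x**4/16 + x**3/4 - 9*x**2/8 + 27*x/4 - 81*log(x + 3)/4 + C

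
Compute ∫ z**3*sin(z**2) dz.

Let u = z², du = 2z dz; rewrite as (1/2)∫ u^1·sin(1u) du.
Now integrate by parts 1 time.

-z**2*cos(z**2)/2 + sin(z**2)/2 + C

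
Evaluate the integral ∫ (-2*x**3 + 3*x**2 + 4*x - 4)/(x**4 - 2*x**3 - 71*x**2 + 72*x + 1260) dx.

Factor the denominator: (x - 7)*(x - 6)*(x + 5)*(x + 6).
Partial-fraction decomposition: -128/(39*(x + 6)) + 301/(132*(x + 5)) + 76/(33*(x - 6)) - 515/(156*(x - 7)).
Integrate each term: A/(x−a) contributes A·log|x−a|.

-515*log(x - 7)/156 + 76*log(x - 6)/33 + 301*log(x + 5)/132 - 128*log(x + 6)/39 + C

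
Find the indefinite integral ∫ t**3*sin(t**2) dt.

-t**2*cos(t**2)/2 + sin(t**2)/2 + C

Let u = t², du = 2t dt; rewrite as (1/2)∫ u^1·sin(1u) du.
Now integrate by parts 1 time.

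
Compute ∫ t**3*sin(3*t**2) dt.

-t**2*cos(3*t**2)/6 + sin(3*t**2)/18 + C

Let u = t², du = 2t dt; rewrite as (1/2)∫ u^1·sin(3u) du.
Now integrate by parts 1 time.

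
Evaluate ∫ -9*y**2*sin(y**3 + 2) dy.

3*cos(y**3 + 2) + C

Let u = y**3 + 2, so du = (3*y**2) dy.
Rewriting, the integral becomes -3·∫ sin(u) du = -3·-cos(u).
Substituting back, u = y**3 + 2.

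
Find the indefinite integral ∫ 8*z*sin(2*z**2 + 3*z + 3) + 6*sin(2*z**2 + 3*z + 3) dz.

Let u = 2*z**2 + 3*z + 3, so du = (4*z + 3) dz.
Rewriting, the integral becomes 2·∫ sin(u) du = 2·-cos(u).
Substituting back, u = 2*z**2 + 3*z + 3.

-2*cos(2*z**2 + 3*z + 3) + C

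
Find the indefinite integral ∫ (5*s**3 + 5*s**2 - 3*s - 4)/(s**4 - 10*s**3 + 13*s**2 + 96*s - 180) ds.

619*log(s - 6)/18 - 731*log(s - 5)/24 + 5*log(s - 2)/6 + 17*log(s + 3)/72 + C

Factor the denominator: (s - 6)*(s - 5)*(s - 2)*(s + 3).
Partial-fraction decomposition: 17/(72*(s + 3)) + 5/(6*(s - 2)) - 731/(24*(s - 5)) + 619/(18*(s - 6)).
Integrate each term: A/(s−a) contributes A·log|s−a|.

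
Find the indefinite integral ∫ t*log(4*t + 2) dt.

Use integration by parts with u = log(4*t + 2), dv = t dt.
Then du = 4/(4*t + 2) dt and v = t**2/2.

t**2*log(4*t + 2)/2 - t**2/4 + t/4 - log(2*t + 1)/8 + C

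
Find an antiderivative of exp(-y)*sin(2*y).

Let I denote the integral. Integrate by parts with u = sin(2*y), dv = exp(-y) dy, so v = -exp(-y): I = -exp(-y)*sin(2*y) + 2·∫ exp(-y)*cos(2*y) dy.
Apply parts again with u = cos(2*y), dv = exp(-y) dy: ∫ exp(-y)*cos(2*y) dy = -exp(-y)*cos(2*y) − 2·I. Substituting back brings back I: I = -exp(-y)*sin(2*y) - 2*exp(-y)*cos(2*y) − 4·I.
Solving for I: (1 + 4)·I equals the remaining terms, so I = (1/5)·(-exp(-y)*sin(2*y) - 2*exp(-y)*cos(2*y)).

-exp(-y)*sin(2*y)/5 - 2*exp(-y)*cos(2*y)/5 + C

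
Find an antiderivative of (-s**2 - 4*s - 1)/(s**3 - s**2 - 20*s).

log(s)/20 - 46*log(s - 5)/45 - log(s + 4)/36 + C

Factor the denominator: s*(s - 5)*(s + 4).
Partial-fraction decomposition: -1/(36*(s + 4)) - 46/(45*(s - 5)) + 1/(20*s).
Integrate each term: A/(s−a) contributes A·log|s−a|.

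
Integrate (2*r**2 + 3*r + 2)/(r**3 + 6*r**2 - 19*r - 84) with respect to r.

Factor the denominator: (r - 4)*(r + 3)*(r + 7).
Partial-fraction decomposition: 79/(44*(r + 7)) - 11/(28*(r + 3)) + 46/(77*(r - 4)).
Integrate each term: A/(r−a) contributes A·log|r−a|.

46*log(r - 4)/77 - 11*log(r + 3)/28 + 79*log(r + 7)/44 + C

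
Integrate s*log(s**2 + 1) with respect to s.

s**2*log(s**2 + 1)/2 - s**2/2 + log(s**2 + 1)/2 + C

Let u = s**2 + 1, so du = (2*s) ds.
The integral becomes (1/2)·∫ log(u) du; integrate by parts with u′=log(u), dv′=du.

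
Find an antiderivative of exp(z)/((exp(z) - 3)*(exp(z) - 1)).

Let u = e^z, du = e^z dz.
The integral becomes ∫ du/((u-1)(u-3)); decompose into partial fractions.

log(exp(z) - 3)/2 - log(exp(z) - 1)/2 + C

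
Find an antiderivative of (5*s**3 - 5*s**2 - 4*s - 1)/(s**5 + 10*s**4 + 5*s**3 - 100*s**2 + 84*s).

-log(s)/84 + 11*log(s - 2)/144 + 5*log(s - 1)/56 + 1237*log(s + 6)/336 - 1933*log(s + 7)/504 + C

Factor the denominator: s*(s - 2)*(s - 1)*(s + 6)*(s + 7).
Partial-fraction decomposition: -1933/(504*(s + 7)) + 1237/(336*(s + 6)) + 5/(56*(s - 1)) + 11/(144*(s - 2)) - 1/(84*s).
Integrate each term: A/(s−a) contributes A·log|s−a|.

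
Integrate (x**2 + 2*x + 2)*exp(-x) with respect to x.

Use integration by parts with u = x**2 + 2*x + 2, dv = exp(-x) dx, so v = -exp(-x).
Apply parts 2 times (tabular method): alternate signs, differentiate u down to 0, integrate dv up.

(-x**2 - 4*x - 6)*exp(-x) + C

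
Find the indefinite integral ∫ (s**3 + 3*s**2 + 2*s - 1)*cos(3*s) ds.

s**3*sin(3*s)/3 + s**2*sin(3*s) + s**2*cos(3*s)/3 + 4*s*sin(3*s)/9 + 2*s*cos(3*s)/3 - 5*sin(3*s)/9 + 4*cos(3*s)/27 + C

Use integration by parts with u = s**3 + 3*s**2 + 2*s - 1, dv = cos(3*s) ds, so v = sin(3*s)/3.
Apply parts 3 times (tabular method): alternate signs, differentiate u down to 0, integrate dv up.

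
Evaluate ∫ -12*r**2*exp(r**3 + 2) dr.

Let u = r**3 + 2, so du = (3*r**2) dr.
Rewriting, the integral becomes -4·∫ e^u du = -4·e^u.
Substituting back, u = r**3 + 2.

-4*exp(r**3 + 2) + C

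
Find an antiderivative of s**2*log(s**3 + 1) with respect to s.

Let u = s**3 + 1, so du = (3*s**2) ds.
The integral becomes (1/3)·∫ log(u) du; integrate by parts with u′=log(u), dv′=du.

s**3*log(s**3 + 1)/3 - s**3/3 + log(s**3 + 1)/3 + C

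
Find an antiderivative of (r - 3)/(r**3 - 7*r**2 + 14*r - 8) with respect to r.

Factor the denominator: (r - 4)*(r - 2)*(r - 1).
Partial-fraction decomposition: -2/(3*(r - 1)) + 1/(2*(r - 2)) + 1/(6*(r - 4)).
Integrate each term: A/(r−a) contributes A·log|r−a|.

log(r - 4)/6 + log(r - 2)/2 - 2*log(r - 1)/3 + C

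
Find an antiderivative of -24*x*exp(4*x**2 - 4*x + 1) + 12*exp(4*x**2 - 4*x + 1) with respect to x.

Let u = 4*x**2 - 4*x + 1, so du = (8*x - 4) dx.
Rewriting, the integral becomes -3·∫ e^u du = -3·e^u.
Substituting back, u = 4*x**2 - 4*x + 1.

-3*exp(4*x**2 - 4*x + 1) + C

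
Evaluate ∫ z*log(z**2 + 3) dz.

z**2*log(z**2 + 3)/2 - z**2/2 + 3*log(z**2 + 3)/2 + C

Let u = z**2 + 3, so du = (2*z) dz.
The integral becomes (1/2)·∫ log(u) du; integrate by parts with u′=log(u), dv′=du.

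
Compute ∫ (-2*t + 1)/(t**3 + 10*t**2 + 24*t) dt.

Factor the denominator: t*(t + 4)*(t + 6).
Partial-fraction decomposition: 13/(12*(t + 6)) - 9/(8*(t + 4)) + 1/(24*t).
Integrate each term: A/(t−a) contributes A·log|t−a|.

log(t)/24 - 9*log(t + 4)/8 + 13*log(t + 6)/12 + C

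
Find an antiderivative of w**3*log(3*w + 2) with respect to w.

w**4*log(3*w + 2)/4 - w**4/16 + w**3/18 - w**2/18 + 2*w/27 - 4*log(3*w + 2)/81 + C

Use integration by parts with u = log(3*w + 2), dv = w**3 dw.
Then du = 3/(3*w + 2) dw and v = w**4/4.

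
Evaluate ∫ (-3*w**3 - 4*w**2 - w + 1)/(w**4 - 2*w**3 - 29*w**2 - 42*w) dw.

-log(w)/42 - 1231*log(w - 7)/630 + 11*log(w + 2)/18 - 49*log(w + 3)/30 + C

Factor the denominator: w*(w - 7)*(w + 2)*(w + 3).
Partial-fraction decomposition: -49/(30*(w + 3)) + 11/(18*(w + 2)) - 1231/(630*(w - 7)) - 1/(42*w).
Integrate each term: A/(w−a) contributes A·log|w−a|.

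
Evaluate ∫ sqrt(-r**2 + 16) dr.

r*sqrt(-r**2 + 16)/2 + 8*asin(r/4) + C

Substitute r = 4·sin(θ), so dr = 4·cos(θ) dθ and the radical becomes sqrt(-r**2 + 16) = 4·cos(θ) by the Pythagorean identity.
Integrate the resulting trig expression in θ, then back-substitute θ = asin(r/4), sin(θ) = r/4, cos(θ) = sqrt(-r**2 + 16)/4 (absorbing any constant into C).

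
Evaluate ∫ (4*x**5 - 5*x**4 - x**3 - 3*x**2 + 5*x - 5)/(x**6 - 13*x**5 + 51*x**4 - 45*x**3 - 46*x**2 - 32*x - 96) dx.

Factor the denominator: (x - 6)*(x - 4)**2*(x + 1)*(x**2 + 1).
Partial-fraction decomposition: -(1583*x - 825)/(21386*(x**2 + 1)) + 3/(50*(x + 1)) - 562559/(28900*(x - 4)) - 2719/(170*(x - 4)**2) + 3475/(148*(x - 6)).
Integrate each term; A/(x−a) gives A·log|x−a|; the (Bx+D)/(x²+p²) term gives a log and an atan.

3475*log(x - 6)/148 - 562559*log(x - 4)/28900 + 3*log(x + 1)/50 - 1583*log(x**2 + 1)/42772 + 825*atan(x)/21386 + 2719/(170*x - 680) + C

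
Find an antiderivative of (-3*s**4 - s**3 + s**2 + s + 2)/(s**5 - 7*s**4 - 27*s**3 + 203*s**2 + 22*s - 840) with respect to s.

Factor the denominator: (s - 7)*(s - 4)*(s - 3)*(s + 2)*(s + 5).
Partial-fraction decomposition: -2/(3*(s + 5)) + 2/(45*(s + 2)) - 8/(5*(s - 3)) + 5/(s - 4) - 52/(9*(s - 7)).
Integrate each term: A/(s−a) contributes A·log|s−a|.

-52*log(s - 7)/9 + 5*log(s - 4) - 8*log(s - 3)/5 + 2*log(s + 2)/45 - 2*log(s + 5)/3 + C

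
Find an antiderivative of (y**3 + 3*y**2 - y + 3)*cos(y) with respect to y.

y**3*sin(y) + 3*y**2*sin(y) + 3*y**2*cos(y) - 7*y*sin(y) + 6*y*cos(y) - 3*sin(y) - 7*cos(y) + C

Use integration by parts with u = y**3 + 3*y**2 - y + 3, dv = cos(y) dy, so v = sin(y).
Apply parts 3 times (tabular method): alternate signs, differentiate u down to 0, integrate dv up.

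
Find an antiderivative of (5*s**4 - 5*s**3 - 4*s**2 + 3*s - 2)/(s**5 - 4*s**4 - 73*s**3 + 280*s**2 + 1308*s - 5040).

Factor the denominator: (s - 7)*(s - 5)*(s - 4)*(s + 6)**2.
Partial-fraction decomposition: 2022101/(1022450*(s + 6)) - 3698/(715*(s + 6)**2) + 151/(50*(s - 4)) - 2413/(242*(s - 5)) + 3371/(338*(s - 7)).
Integrate each term; A/(s−a) gives A·log|s−a|; A/(s−a)² gives −A/(s−a).

3371*log(s - 7)/338 - 2413*log(s - 5)/242 + 151*log(s - 4)/50 + 2022101*log(s + 6)/1022450 + 3698/(715*s + 4290) + C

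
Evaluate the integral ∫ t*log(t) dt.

t**2*log(t)/2 - t**2/4 + C

Use integration by parts with u = log(t), dv = t dt.
Then du = 1/t dt and v = t**2/2.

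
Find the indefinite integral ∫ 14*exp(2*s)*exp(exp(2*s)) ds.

7*exp(exp(2*s)) + C

Let u = exp(2*s), so du = (2*exp(2*s)) ds.
Rewriting, the integral becomes 7·∫ e^u du = 7·e^u.
Substituting back, u = exp(2*s).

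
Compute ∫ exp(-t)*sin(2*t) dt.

-exp(-t)*sin(2*t)/5 - 2*exp(-t)*cos(2*t)/5 + C

Let I denote the integral. Integrate by parts with u = sin(2*t), dv = exp(-t) dt, so v = -exp(-t): I = -exp(-t)*sin(2*t) + 2·∫ exp(-t)*cos(2*t) dt.
Apply parts again with u = cos(2*t), dv = exp(-t) dt: ∫ exp(-t)*cos(2*t) dt = -exp(-t)*cos(2*t) − 2·I. Substituting back brings back I: I = -exp(-t)*sin(2*t) - 2*exp(-t)*cos(2*t) − 4·I.
Solving for I: (1 + 4)·I equals the remaining terms, so I = (1/5)·(-exp(-t)*sin(2*t) - 2*exp(-t)*cos(2*t)).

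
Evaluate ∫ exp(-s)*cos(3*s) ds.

3*exp(-s)*sin(3*s)/10 - exp(-s)*cos(3*s)/10 + C

Let I denote the integral. Integrate by parts with u = cos(3*s), dv = exp(-s) ds, so v = -exp(-s): I = -exp(-s)*cos(3*s) − 3·∫ exp(-s)*sin(3*s) ds.
Apply parts again with u = sin(3*s), dv = exp(-s) ds: ∫ exp(-s)*sin(3*s) ds = -exp(-s)*sin(3*s) + 3·I. Substituting back brings back I: I = 3*exp(-s)*sin(3*s) - exp(-s)*cos(3*s) − 9·I.
Solving for I: (1 + 9)·I equals the remaining terms, so I = (1/10)·(3*exp(-s)*sin(3*s) - exp(-s)*cos(3*s)).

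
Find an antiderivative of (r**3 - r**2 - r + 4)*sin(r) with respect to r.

-r**3*cos(r) + 3*r**2*sin(r) + r**2*cos(r) - 2*r*sin(r) + 7*r*cos(r) - 7*sin(r) - 6*cos(r) + C

Use integration by parts with u = r**3 - r**2 - r + 4, dv = sin(r) dr, so v = -cos(r).
Apply parts 3 times (tabular method): alternate signs, differentiate u down to 0, integrate dv up.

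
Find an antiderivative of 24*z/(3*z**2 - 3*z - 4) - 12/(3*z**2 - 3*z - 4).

Let u = 3*z**2 - 3*z - 4, so du = (6*z - 3) dz.
Rewriting, the integral becomes 4·∫ 1/u du = 4·log(u).
Substituting back, u = 3*z**2 - 3*z - 4.

4*log(3*z**2 - 3*z - 4) + C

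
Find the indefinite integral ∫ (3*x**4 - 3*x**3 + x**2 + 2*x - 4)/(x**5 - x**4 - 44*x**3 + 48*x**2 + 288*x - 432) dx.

Factor the denominator: (x - 6)*(x - 2)**2*(x + 3)*(x + 6).
Partial-fraction decomposition: 1139/(576*(x + 6)) - 323/(675*(x + 3)) - 639/(1600*(x - 2)) - 7/(40*(x - 2)**2) + 821/(432*(x - 6)).
Integrate each term; A/(x−a) gives A·log|x−a|; A/(x−a)² gives −A/(x−a).

821*log(x - 6)/432 - 639*log(x - 2)/1600 - 323*log(x + 3)/675 + 1139*log(x + 6)/576 + 7/(40*x - 80) + C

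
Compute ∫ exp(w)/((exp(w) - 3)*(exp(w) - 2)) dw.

log(exp(w) - 3) - log(exp(w) - 2) + C

Let u = e^w, du = e^w dw.
The integral becomes ∫ du/((u-2)(u-3)); decompose into partial fractions.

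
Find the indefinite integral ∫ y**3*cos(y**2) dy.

Let u = y², du = 2y dy; rewrite as (1/2)∫ u^1·cos(1u) du.
Now integrate by parts 1 time.

y**2*sin(y**2)/2 + cos(y**2)/2 + C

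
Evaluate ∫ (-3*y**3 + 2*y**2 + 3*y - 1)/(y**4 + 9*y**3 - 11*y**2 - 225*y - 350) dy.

-311*log(y - 5)/840 - 5*log(y + 2)/21 + 409*log(y + 5)/60 - 221*log(y + 7)/24 + C

Factor the denominator: (y - 5)*(y + 2)*(y + 5)*(y + 7).
Partial-fraction decomposition: -221/(24*(y + 7)) + 409/(60*(y + 5)) - 5/(21*(y + 2)) - 311/(840*(y - 5)).
Integrate each term: A/(y−a) contributes A·log|y−a|.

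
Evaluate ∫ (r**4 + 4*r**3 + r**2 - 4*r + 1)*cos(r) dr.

r**4*sin(r) + 4*r**3*sin(r) + 4*r**3*cos(r) - 11*r**2*sin(r) + 12*r**2*cos(r) - 28*r*sin(r) - 22*r*cos(r) + 23*sin(r) - 28*cos(r) + C

Use integration by parts with u = r**4 + 4*r**3 + r**2 - 4*r + 1, dv = cos(r) dr, so v = sin(r).
Apply parts 4 times (tabular method): alternate signs, differentiate u down to 0, integrate dv up.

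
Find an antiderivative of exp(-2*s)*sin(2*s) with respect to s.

-exp(-2*s)*sin(2*s)/4 - exp(-2*s)*cos(2*s)/4 + C

Let I denote the integral. Integrate by parts with u = sin(2*s), dv = exp(-2*s) ds, so v = -exp(-2*s)/2: I = -exp(-2*s)*sin(2*s)/2 + ∫ exp(-2*s)*cos(2*s) ds.
Apply parts again with u = cos(2*s), dv = exp(-2*s) ds: ∫ exp(-2*s)*cos(2*s) ds = -exp(-2*s)*cos(2*s)/2 − I. Substituting back brings back I: I = -exp(-2*s)*sin(2*s)/2 - exp(-2*s)*cos(2*s)/2 − I.
Solving for I: (1 + 1)·I equals the remaining terms, so I = (1/2)·(-exp(-2*s)*sin(2*s)/2 - exp(-2*s)*cos(2*s)/2).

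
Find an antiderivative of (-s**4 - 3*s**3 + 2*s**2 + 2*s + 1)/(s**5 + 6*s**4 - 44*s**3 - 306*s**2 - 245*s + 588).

Factor the denominator: (s - 7)*(s - 1)*(s + 3)*(s + 4)*(s + 7).
Partial-fraction decomposition: -429/(448*(s + 7)) + 13/(55*(s + 4)) + 13/(160*(s + 3)) - 1/(960*(s - 1)) - 3317/(9240*(s - 7)).
Integrate each term: A/(s−a) contributes A·log|s−a|.

-3317*log(s - 7)/9240 - log(s - 1)/960 + 13*log(s + 3)/160 + 13*log(s + 4)/55 - 429*log(s + 7)/448 + C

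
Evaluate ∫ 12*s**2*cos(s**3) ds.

Let u = s**3, so du = (3*s**2) ds.
Rewriting, the integral becomes 4·∫ cos(u) du = 4·sin(u).
Substituting back, u = s**3.

4*sin(s**3) + C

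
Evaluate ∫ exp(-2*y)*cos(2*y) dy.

Let I denote the integral. Integrate by parts with u = cos(2*y), dv = exp(-2*y) dy, so v = -exp(-2*y)/2: I = -exp(-2*y)*cos(2*y)/2 − ∫ exp(-2*y)*sin(2*y) dy.
Apply parts again with u = sin(2*y), dv = exp(-2*y) dy: ∫ exp(-2*y)*sin(2*y) dy = -exp(-2*y)*sin(2*y)/2 + I. Substituting back brings back I: I = exp(-2*y)*sin(2*y)/2 - exp(-2*y)*cos(2*y)/2 − I.
Solving for I: (1 + 1)·I equals the remaining terms, so I = (1/2)·(exp(-2*y)*sin(2*y)/2 - exp(-2*y)*cos(2*y)/2).

exp(-2*y)*sin(2*y)/4 - exp(-2*y)*cos(2*y)/4 + C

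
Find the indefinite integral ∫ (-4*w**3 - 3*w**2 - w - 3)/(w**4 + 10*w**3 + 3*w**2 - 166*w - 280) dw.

-311*log(w - 4)/594 - 19*log(w + 2)/90 + 427*log(w + 5)/54 - 1229*log(w + 7)/110 + C

Factor the denominator: (w - 4)*(w + 2)*(w + 5)*(w + 7).
Partial-fraction decomposition: -1229/(110*(w + 7)) + 427/(54*(w + 5)) - 19/(90*(w + 2)) - 311/(594*(w - 4)).
Integrate each term: A/(w−a) contributes A·log|w−a|.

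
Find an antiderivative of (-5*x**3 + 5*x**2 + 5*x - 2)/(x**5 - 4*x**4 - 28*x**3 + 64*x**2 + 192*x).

Factor the denominator: x*(x - 6)*(x - 4)*(x + 2)*(x + 4).
Partial-fraction decomposition: 189/(320*(x + 4)) - 1/(4*(x + 2)) + 37/(64*(x - 4)) - 109/(120*(x - 6)) - 1/(96*x).
Integrate each term: A/(x−a) contributes A·log|x−a|.

-log(x)/96 - 109*log(x - 6)/120 + 37*log(x - 4)/64 - log(x + 2)/4 + 189*log(x + 4)/320 + C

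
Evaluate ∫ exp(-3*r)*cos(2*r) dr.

2*exp(-3*r)*sin(2*r)/13 - 3*exp(-3*r)*cos(2*r)/13 + C

Let I denote the integral. Integrate by parts with u = cos(2*r), dv = exp(-3*r) dr, so v = -exp(-3*r)/3: I = -exp(-3*r)*cos(2*r)/3 − (2/3)·∫ exp(-3*r)*sin(2*r) dr.
Apply parts again with u = sin(2*r), dv = exp(-3*r) dr: ∫ exp(-3*r)*sin(2*r) dr = -exp(-3*r)*sin(2*r)/3 + (2/3)·I. Substituting back brings back I: I = 2*exp(-3*r)*sin(2*r)/9 - exp(-3*r)*cos(2*r)/3 − (4/9)·I.
Solving for I: (1 + 4/9)·I equals the remaining terms, so I = (9/13)·(2*exp(-3*r)*sin(2*r)/9 - exp(-3*r)*cos(2*r)/3).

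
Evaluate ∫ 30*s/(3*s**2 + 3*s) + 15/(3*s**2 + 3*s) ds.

5*log(3*s**2 + 3*s) + C

Let u = 3*s**2 + 3*s, so du = (6*s + 3) ds.
Rewriting, the integral becomes 5·∫ 1/u du = 5·log(u).
Substituting back, u = 3*s**2 + 3*s.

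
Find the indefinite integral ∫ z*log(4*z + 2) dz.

z**2*log(4*z + 2)/2 - z**2/4 + z/4 - log(2*z + 1)/8 + C

Use integration by parts with u = log(4*z + 2), dv = z dz.
Then du = 4/(4*z + 2) dz and v = z**2/2.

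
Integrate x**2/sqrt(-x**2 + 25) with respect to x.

-x*sqrt(-x**2 + 25)/2 + 25*asin(x/5)/2 + C

Substitute x = 5·sin(θ), so dx = 5·cos(θ) dθ and the radical becomes sqrt(-x**2 + 25) = 5·cos(θ) by the Pythagorean identity.
Integrate the resulting trig expression in θ, then back-substitute θ = asin(x/5), sin(θ) = x/5, cos(θ) = sqrt(-x**2 + 25)/5 (absorbing any constant into C).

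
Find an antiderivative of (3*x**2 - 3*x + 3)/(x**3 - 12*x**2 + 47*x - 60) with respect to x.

63*log(x - 5)/2 - 39*log(x - 4) + 21*log(x - 3)/2 + C

Factor the denominator: (x - 5)*(x - 4)*(x - 3).
Partial-fraction decomposition: 21/(2*(x - 3)) - 39/(x - 4) + 63/(2*(x - 5)).
Integrate each term: A/(x−a) contributes A·log|x−a|.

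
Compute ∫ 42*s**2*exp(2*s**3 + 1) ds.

7*exp(2*s**3 + 1) + C

Let u = 2*s**3 + 1, so du = (6*s**2) ds.
Rewriting, the integral becomes 7·∫ e^u du = 7·e^u.
Substituting back, u = 2*s**3 + 1.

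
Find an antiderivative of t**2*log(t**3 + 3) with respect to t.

Let u = t**3 + 3, so du = (3*t**2) dt.
The integral becomes (1/3)·∫ log(u) du; integrate by parts with u′=log(u), dv′=du.

t**3*log(t**3 + 3)/3 - t**3/3 + log(t**3 + 3) + C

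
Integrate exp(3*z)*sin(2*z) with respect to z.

Let I denote the integral. Integrate by parts with u = sin(2*z), dv = exp(3*z) dz, so v = exp(3*z)/3: I = exp(3*z)*sin(2*z)/3 − (2/3)·∫ exp(3*z)*cos(2*z) dz.
Apply parts again with u = cos(2*z), dv = exp(3*z) dz: ∫ exp(3*z)*cos(2*z) dz = exp(3*z)*cos(2*z)/3 + (2/3)·I. Substituting back brings back I: I = exp(3*z)*sin(2*z)/3 - 2*exp(3*z)*cos(2*z)/9 − (4/9)·I.
Solving for I: (1 + 4/9)·I equals the remaining terms, so I = (9/13)·(exp(3*z)*sin(2*z)/3 - 2*exp(3*z)*cos(2*z)/9).

3*exp(3*z)*sin(2*z)/13 - 2*exp(3*z)*cos(2*z)/13 + C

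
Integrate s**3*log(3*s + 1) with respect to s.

s**4*log(3*s + 1)/4 - s**4/16 + s**3/36 - s**2/72 + s/108 - log(3*s + 1)/324 + C

Use integration by parts with u = log(3*s + 1), dv = s**3 ds.
Then du = 3/(3*s + 1) ds and v = s**4/4.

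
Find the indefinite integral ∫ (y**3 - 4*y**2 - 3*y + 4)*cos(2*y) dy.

y**3*sin(2*y)/2 - 2*y**2*sin(2*y) + 3*y**2*cos(2*y)/4 - 9*y*sin(2*y)/4 - 2*y*cos(2*y) + 3*sin(2*y) - 9*cos(2*y)/8 + C

Use integration by parts with u = y**3 - 4*y**2 - 3*y + 4, dv = cos(2*y) dy, so v = sin(2*y)/2.
Apply parts 3 times (tabular method): alternate signs, differentiate u down to 0, integrate dv up.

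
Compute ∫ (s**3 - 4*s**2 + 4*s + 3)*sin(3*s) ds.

-s**3*cos(3*s)/3 + s**2*sin(3*s)/3 + 4*s**2*cos(3*s)/3 - 8*s*sin(3*s)/9 - 10*s*cos(3*s)/9 + 10*sin(3*s)/27 - 35*cos(3*s)/27 + C

Use integration by parts with u = s**3 - 4*s**2 + 4*s + 3, dv = sin(3*s) ds, so v = -cos(3*s)/3.
Apply parts 3 times (tabular method): alternate signs, differentiate u down to 0, integrate dv up.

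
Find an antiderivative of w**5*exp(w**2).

(w**4 - 2*w**2 + 2)*exp(w**2)/2 + C

Let u = w², du = 2w dw; rewrite as (1/2)∫ u^2·exp(1u) du.
Now integrate by parts 2 times.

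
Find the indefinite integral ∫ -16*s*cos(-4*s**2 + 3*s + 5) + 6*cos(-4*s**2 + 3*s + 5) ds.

Let u = 4*s**2 - 3*s - 5, so du = (8*s - 3) ds.
Rewriting, the integral becomes -2·∫ cos(u) du = -2·sin(u).
Substituting back, u = 4*s**2 - 3*s - 5.

2*sin(-4*s**2 + 3*s + 5) + C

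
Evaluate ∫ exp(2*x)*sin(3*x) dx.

2*exp(2*x)*sin(3*x)/13 - 3*exp(2*x)*cos(3*x)/13 + C

Let I denote the integral. Integrate by parts with u = sin(3*x), dv = exp(2*x) dx, so v = exp(2*x)/2: I = exp(2*x)*sin(3*x)/2 − (3/2)·∫ exp(2*x)*cos(3*x) dx.
Apply parts again with u = cos(3*x), dv = exp(2*x) dx: ∫ exp(2*x)*cos(3*x) dx = exp(2*x)*cos(3*x)/2 + (3/2)·I. Substituting back brings back I: I = exp(2*x)*sin(3*x)/2 - 3*exp(2*x)*cos(3*x)/4 − (9/4)·I.
Solving for I: (1 + 9/4)·I equals the remaining terms, so I = (4/13)·(exp(2*x)*sin(3*x)/2 - 3*exp(2*x)*cos(3*x)/4).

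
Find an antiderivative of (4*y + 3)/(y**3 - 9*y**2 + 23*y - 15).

23*log(y - 5)/8 - 15*log(y - 3)/4 + 7*log(y - 1)/8 + C

Factor the denominator: (y - 5)*(y - 3)*(y - 1).
Partial-fraction decomposition: 7/(8*(y - 1)) - 15/(4*(y - 3)) + 23/(8*(y - 5)).
Integrate each term: A/(y−a) contributes A·log|y−a|.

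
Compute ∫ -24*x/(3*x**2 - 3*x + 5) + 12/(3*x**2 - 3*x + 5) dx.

Let u = 3*x**2 - 3*x + 5, so du = (6*x - 3) dx.
Rewriting, the integral becomes -4·∫ 1/u du = -4·log(u).
Substituting back, u = 3*x**2 - 3*x + 5.

-4*log(3*x**2 - 3*x + 5) + C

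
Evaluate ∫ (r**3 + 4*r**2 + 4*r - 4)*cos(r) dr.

r**3*sin(r) + 4*r**2*sin(r) + 3*r**2*cos(r) - 2*r*sin(r) + 8*r*cos(r) - 12*sin(r) - 2*cos(r) + C

Use integration by parts with u = r**3 + 4*r**2 + 4*r - 4, dv = cos(r) dr, so v = sin(r).
Apply parts 3 times (tabular method): alternate signs, differentiate u down to 0, integrate dv up.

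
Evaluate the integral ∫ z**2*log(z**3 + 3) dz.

z**3*log(z**3 + 3)/3 - z**3/3 + log(z**3 + 3) + C

Let u = z**3 + 3, so du = (3*z**2) dz.
The integral becomes (1/3)·∫ log(u) du; integrate by parts with u′=log(u), dv′=du.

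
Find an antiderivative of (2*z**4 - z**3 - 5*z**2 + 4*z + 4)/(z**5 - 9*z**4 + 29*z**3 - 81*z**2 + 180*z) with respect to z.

Factor the denominator: z*(z - 5)*(z - 4)*(z**2 + 9).
Partial-fraction decomposition: -(634*z - 9189)/(3825*(z**2 + 9)) - 97/(25*(z - 4)) + 512/(85*(z - 5)) + 1/(45*z).
Integrate each term; A/(z−a) gives A·log|z−a|; the (Bz+D)/(z²+p²) term gives a log and an atan.

log(z)/45 + 512*log(z - 5)/85 - 97*log(z - 4)/25 - 317*log(z**2 + 9)/3825 + 1021*atan(z/3)/1275 + C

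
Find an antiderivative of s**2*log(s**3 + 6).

s**3*log(s**3 + 6)/3 - s**3/3 + 2*log(s**3 + 6) + C

Let u = s**3 + 6, so du = (3*s**2) ds.
The integral becomes (1/3)·∫ log(u) du; integrate by parts with u′=log(u), dv′=du.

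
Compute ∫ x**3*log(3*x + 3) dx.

x**4*log(3*x + 3)/4 - x**4/16 + x**3/12 - x**2/8 + x/4 - log(x + 1)/4 + C

Use integration by parts with u = log(3*x + 3), dv = x**3 dx.
Then du = 3/(3*x + 3) dx and v = x**4/4.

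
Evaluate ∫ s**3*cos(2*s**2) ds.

s**2*sin(2*s**2)/4 + cos(2*s**2)/8 + C

Let u = s², du = 2s ds; rewrite as (1/2)∫ u^1·cos(2u) du.
Now integrate by parts 1 time.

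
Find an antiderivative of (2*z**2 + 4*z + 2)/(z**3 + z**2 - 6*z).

-log(z)/3 + 9*log(z - 2)/5 + 8*log(z + 3)/15 + C

Factor the denominator: z*(z - 2)*(z + 3).
Partial-fraction decomposition: 8/(15*(z + 3)) + 9/(5*(z - 2)) - 1/(3*z).
Integrate each term: A/(z−a) contributes A·log|z−a|.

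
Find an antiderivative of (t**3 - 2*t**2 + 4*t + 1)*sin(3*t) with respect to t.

Use integration by parts with u = t**3 - 2*t**2 + 4*t + 1, dv = sin(3*t) dt, so v = -cos(3*t)/3.
Apply parts 3 times (tabular method): alternate signs, differentiate u down to 0, integrate dv up.

-t**3*cos(3*t)/3 + t**2*sin(3*t)/3 + 2*t**2*cos(3*t)/3 - 4*t*sin(3*t)/9 - 10*t*cos(3*t)/9 + 10*sin(3*t)/27 - 13*cos(3*t)/27 + C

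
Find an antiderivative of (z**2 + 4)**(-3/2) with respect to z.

z/(4*sqrt(z**2 + 4)) + C

Substitute z = 2·tan(θ), so dz = 2·sec(θ)^2 dθ and the radical becomes sqrt(z**2 + 4) = 2·sec(θ) by the Pythagorean identity.
Integrate the resulting trig expression in θ, then back-substitute tan(θ) = z/2, sec(θ) = sqrt(z**2 + 4)/2 (absorbing any constant into C).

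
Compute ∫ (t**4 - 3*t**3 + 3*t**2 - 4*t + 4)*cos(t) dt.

t**4*sin(t) - 3*t**3*sin(t) + 4*t**3*cos(t) - 9*t**2*sin(t) - 9*t**2*cos(t) + 14*t*sin(t) - 18*t*cos(t) + 22*sin(t) + 14*cos(t) + C

Use integration by parts with u = t**4 - 3*t**3 + 3*t**2 - 4*t + 4, dv = cos(t) dt, so v = sin(t).
Apply parts 4 times (tabular method): alternate signs, differentiate u down to 0, integrate dv up.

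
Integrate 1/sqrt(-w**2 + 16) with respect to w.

asin(w/4) + C

Substitute w = 4·sin(θ), so dw = 4·cos(θ) dθ and the radical becomes sqrt(-w**2 + 16) = 4·cos(θ) by the Pythagorean identity.
Integrate the resulting trig expression in θ, then back-substitute θ = asin(w/4), sin(θ) = w/4, cos(θ) = sqrt(-w**2 + 16)/4 (absorbing any constant into C).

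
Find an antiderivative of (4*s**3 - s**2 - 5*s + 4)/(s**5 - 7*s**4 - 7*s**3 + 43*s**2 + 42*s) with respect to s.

Factor the denominator: s*(s - 7)*(s - 3)*(s + 1)*(s + 2).
Partial-fraction decomposition: -11/(45*(s + 2)) - 1/(8*(s + 1)) - 11/(30*(s - 3)) + 323/(504*(s - 7)) + 2/(21*s).
Integrate each term: A/(s−a) contributes A·log|s−a|.

2*log(s)/21 + 323*log(s - 7)/504 - 11*log(s - 3)/30 - log(s + 1)/8 - 11*log(s + 2)/45 + C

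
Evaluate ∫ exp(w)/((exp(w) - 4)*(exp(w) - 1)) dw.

Let u = e^w, du = e^w dw.
The integral becomes ∫ du/((u-1)(u-4)); decompose into partial fractions.

log(exp(w) - 4)/3 - log(exp(w) - 1)/3 + C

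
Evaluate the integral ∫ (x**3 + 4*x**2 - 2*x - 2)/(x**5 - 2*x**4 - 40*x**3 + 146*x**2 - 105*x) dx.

2*log(x)/105 + 71*log(x - 5)/160 - 11*log(x - 3)/24 + log(x - 1)/64 - 9*log(x + 7)/448 + C

Factor the denominator: x*(x - 5)*(x - 3)*(x - 1)*(x + 7).
Partial-fraction decomposition: -9/(448*(x + 7)) + 1/(64*(x - 1)) - 11/(24*(x - 3)) + 71/(160*(x - 5)) + 2/(105*x).
Integrate each term: A/(x−a) contributes A·log|x−a|.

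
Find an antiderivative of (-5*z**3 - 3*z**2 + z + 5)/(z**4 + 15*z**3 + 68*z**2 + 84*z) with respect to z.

5*log(z)/84 - 31*log(z + 2)/40 + 971*log(z + 6)/24 - 1566*log(z + 7)/35 + C

Factor the denominator: z*(z + 2)*(z + 6)*(z + 7).
Partial-fraction decomposition: -1566/(35*(z + 7)) + 971/(24*(z + 6)) - 31/(40*(z + 2)) + 5/(84*z).
Integrate each term: A/(z−a) contributes A·log|z−a|.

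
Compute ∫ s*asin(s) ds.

Use integration by parts with u = arcsin(s), dv = s ds.
Then du = 1/sqrt(-s**2 + 1) ds.

s**2*asin(s)/2 + s*sqrt(-s**2 + 1)/4 - asin(s)/4 + C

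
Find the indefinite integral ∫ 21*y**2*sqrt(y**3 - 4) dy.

14*(y**3 - 4)**(3/2)/3 + C

Let u = y**3 - 4, so du = (3*y**2) dy.
Rewriting, the integral becomes 7·∫ √u du = 7·(2/3)u^(3/2).
Substituting back, u = y**3 - 4.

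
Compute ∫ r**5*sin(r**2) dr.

-r**4*cos(r**2)/2 + r**2*sin(r**2) + cos(r**2) + C

Let u = r², du = 2r dr; rewrite as (1/2)∫ u^2·sin(1u) du.
Now integrate by parts 2 times.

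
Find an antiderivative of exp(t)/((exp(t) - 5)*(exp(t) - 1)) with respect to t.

Let u = e^t, du = e^t dt.
The integral becomes ∫ du/((u-1)(u-5)); decompose into partial fractions.

log(exp(t) - 5)/4 - log(exp(t) - 1)/4 + C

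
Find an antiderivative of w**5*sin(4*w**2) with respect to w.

Let u = w², du = 2w dw; rewrite as (1/2)∫ u^2·sin(4u) du.
Now integrate by parts 2 times.

-w**4*cos(4*w**2)/8 + w**2*sin(4*w**2)/16 + cos(4*w**2)/64 + C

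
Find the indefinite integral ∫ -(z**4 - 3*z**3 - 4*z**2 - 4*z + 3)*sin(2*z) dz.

z**4*cos(2*z)/2 - z**3*sin(2*z) - 3*z**3*cos(2*z)/2 + 9*z**2*sin(2*z)/4 - 7*z**2*cos(2*z)/2 + 7*z*sin(2*z)/2 + z*cos(2*z)/4 - sin(2*z)/8 + 13*cos(2*z)/4 + C

Use integration by parts with u = z**4 - 3*z**3 - 4*z**2 - 4*z + 3, dv = -sin(2*z) dz, so v = cos(2*z)/2.
Apply parts 4 times (tabular method): alternate signs, differentiate u down to 0, integrate dv up.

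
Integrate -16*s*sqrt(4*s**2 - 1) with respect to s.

Let u = 4*s**2 - 1, so du = (8*s) ds.
Rewriting, the integral becomes -2·∫ √u du = -2·(2/3)u^(3/2).
Substituting back, u = 4*s**2 - 1.

-4*(4*s**2 - 1)**(3/2)/3 + C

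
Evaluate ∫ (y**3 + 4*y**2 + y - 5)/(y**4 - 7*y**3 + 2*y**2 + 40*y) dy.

-log(y)/8 + 45*log(y - 5)/7 - 127*log(y - 4)/24 - log(y + 2)/84 + C

Factor the denominator: y*(y - 5)*(y - 4)*(y + 2).
Partial-fraction decomposition: -1/(84*(y + 2)) - 127/(24*(y - 4)) + 45/(7*(y - 5)) - 1/(8*y).
Integrate each term: A/(y−a) contributes A·log|y−a|.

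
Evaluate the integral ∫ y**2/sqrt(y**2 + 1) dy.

Substitute y = tan(θ), so dy = sec(θ)^2 dθ and the radical becomes sqrt(y**2 + 1) = sec(θ) by the Pythagorean identity.
Integrate the resulting trig expression in θ, then back-substitute tan(θ) = y, sec(θ) = sqrt(y**2 + 1) (absorbing any constant into C).

y*sqrt(y**2 + 1)/2 - log(y + sqrt(y**2 + 1))/2 + C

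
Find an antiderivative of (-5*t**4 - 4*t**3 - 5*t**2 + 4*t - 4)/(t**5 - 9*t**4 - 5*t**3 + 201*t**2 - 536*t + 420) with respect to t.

Factor the denominator: (t - 7)*(t - 3)*(t - 2)**2*(t + 5).
Partial-fraction decomposition: -1387/(2352*(t + 5)) - 12576/(1225*(t - 2)) - 128/(35*(t - 2)**2) + 275/(16*(t - 3)) - 6799/(600*(t - 7)).
Integrate each term; A/(t−a) gives A·log|t−a|; A/(t−a)² gives −A/(t−a).

-6799*log(t - 7)/600 + 275*log(t - 3)/16 - 12576*log(t - 2)/1225 - 1387*log(t + 5)/2352 + 128/(35*t - 70) + C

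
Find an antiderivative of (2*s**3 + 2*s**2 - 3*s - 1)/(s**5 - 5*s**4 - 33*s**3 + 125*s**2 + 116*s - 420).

Factor the denominator: (s - 7)*(s - 3)*(s - 2)*(s + 2)*(s + 5).
Partial-fraction decomposition: -31/(336*(s + 5)) + 1/(180*(s + 2)) + 17/(140*(s - 2)) - 31/(80*(s - 3)) + 127/(360*(s - 7)).
Integrate each term: A/(s−a) contributes A·log|s−a|.

127*log(s - 7)/360 - 31*log(s - 3)/80 + 17*log(s - 2)/140 + log(s + 2)/180 - 31*log(s + 5)/336 + C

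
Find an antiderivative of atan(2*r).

r*atan(2*r) - log(4*r**2 + 1)/4 + C

Use integration by parts with u = arctan(2*r), dv = dr.
Then du = 2/(4*r**2 + 1) dr.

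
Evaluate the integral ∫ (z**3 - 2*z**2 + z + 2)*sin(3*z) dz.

-z**3*cos(3*z)/3 + z**2*sin(3*z)/3 + 2*z**2*cos(3*z)/3 - 4*z*sin(3*z)/9 - z*cos(3*z)/9 + sin(3*z)/27 - 22*cos(3*z)/27 + C

Use integration by parts with u = z**3 - 2*z**2 + z + 2, dv = sin(3*z) dz, so v = -cos(3*z)/3.
Apply parts 3 times (tabular method): alternate signs, differentiate u down to 0, integrate dv up.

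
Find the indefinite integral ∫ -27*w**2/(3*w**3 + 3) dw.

-3*log(3*w**3 + 3) + C

Let u = 3*w**3 + 3, so du = (9*w**2) dw.
Rewriting, the integral becomes -3·∫ 1/u du = -3·log(u).
Substituting back, u = 3*w**3 + 3.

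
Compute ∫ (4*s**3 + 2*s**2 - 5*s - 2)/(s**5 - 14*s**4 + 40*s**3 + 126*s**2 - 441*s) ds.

Factor the denominator: s*(s - 7)**2*(s - 3)*(s + 3).
Partial-fraction decomposition: -77/(1800*(s + 3)) + 109/(288*(s - 3)) - 13337/(39200*(s - 7)) + 1433/(280*(s - 7)**2) + 2/(441*s).
Integrate each term; A/(s−a) gives A·log|s−a|; A/(s−a)² gives −A/(s−a).

2*log(s)/441 - 13337*log(s - 7)/39200 + 109*log(s - 3)/288 - 77*log(s + 3)/1800 - 1433/(280*s - 1960) + C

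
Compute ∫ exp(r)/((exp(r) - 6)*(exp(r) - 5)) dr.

Let u = e^r, du = e^r dr.
The integral becomes ∫ du/((u-6)(u-5)); decompose into partial fractions.

log(exp(r) - 6) - log(exp(r) - 5) + C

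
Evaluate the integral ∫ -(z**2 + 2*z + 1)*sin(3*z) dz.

Use integration by parts with u = z**2 + 2*z + 1, dv = -sin(3*z) dz, so v = cos(3*z)/3.
Apply parts 2 times (tabular method): alternate signs, differentiate u down to 0, integrate dv up.

z**2*cos(3*z)/3 - 2*z*sin(3*z)/9 + 2*z*cos(3*z)/3 - 2*sin(3*z)/9 + 7*cos(3*z)/27 + C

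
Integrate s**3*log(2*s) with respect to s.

s**4*(log(s) + log(2))/4 - s**4/16 + C

Use integration by parts with u = log(2*s), dv = s**3 ds.
Then du = 1/s ds and v = s**4/4.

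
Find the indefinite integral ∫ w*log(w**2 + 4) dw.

w**2*log(w**2 + 4)/2 - w**2/2 + 2*log(w**2 + 4) + C

Let u = w**2 + 4, so du = (2*w) dw.
The integral becomes (1/2)·∫ log(u) du; integrate by parts with u′=log(u), dv′=du.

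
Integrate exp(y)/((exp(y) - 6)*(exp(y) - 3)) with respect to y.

Let u = e^y, du = e^y dy.
The integral becomes ∫ du/((u-6)(u-3)); decompose into partial fractions.

log(exp(y) - 6)/3 - log(exp(y) - 3)/3 + C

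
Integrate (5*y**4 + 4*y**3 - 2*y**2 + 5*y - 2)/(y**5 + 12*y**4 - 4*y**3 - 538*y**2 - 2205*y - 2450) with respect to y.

416*log(y - 7)/567 - 28*log(y + 2)/405 - 3581*log(y + 5)/108 + 5249*log(y + 7)/140 - 637/(18*y + 90) + C

Factor the denominator: (y - 7)*(y + 2)*(y + 5)**2*(y + 7).
Partial-fraction decomposition: 5249/(140*(y + 7)) - 3581/(108*(y + 5)) + 637/(18*(y + 5)**2) - 28/(405*(y + 2)) + 416/(567*(y - 7)).
Integrate each term; A/(y−a) gives A·log|y−a|; A/(y−a)² gives −A/(y−a).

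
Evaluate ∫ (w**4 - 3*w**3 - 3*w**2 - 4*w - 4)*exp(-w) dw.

(-w**4 - w**3 + 4*w + 8)*exp(-w) + C

Use integration by parts with u = w**4 - 3*w**3 - 3*w**2 - 4*w - 4, dv = exp(-w) dw, so v = -exp(-w).
Apply parts 4 times (tabular method): alternate signs, differentiate u down to 0, integrate dv up.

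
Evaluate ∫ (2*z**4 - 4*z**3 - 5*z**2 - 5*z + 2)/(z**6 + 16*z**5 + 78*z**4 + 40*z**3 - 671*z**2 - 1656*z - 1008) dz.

Factor the denominator: (z - 3)*(z + 1)*(z + 3)*(z + 4)**2*(z + 7).
Partial-fraction decomposition: -2983/(1080*(z + 7)) - 997/(441*(z + 4)) - 710/(63*(z + 4)**2) + 121/(24*(z + 3)) - 1/(54*(z + 1)) - 1/(2940*(z - 3)).
Integrate each term; A/(z−a) gives A·log|z−a|; A/(z−a)² gives −A/(z−a).

-log(z - 3)/2940 - log(z + 1)/54 + 121*log(z + 3)/24 - 997*log(z + 4)/441 - 2983*log(z + 7)/1080 + 710/(63*z + 252) + C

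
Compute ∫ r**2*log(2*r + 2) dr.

Use integration by parts with u = log(2*r + 2), dv = r**2 dr.
Then du = 2/(2*r + 2) dr and v = r**3/3.

r**3*log(2*r + 2)/3 - r**3/9 + r**2/6 - r/3 + log(r + 1)/3 + C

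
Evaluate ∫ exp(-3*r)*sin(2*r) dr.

-3*exp(-3*r)*sin(2*r)/13 - 2*exp(-3*r)*cos(2*r)/13 + C

Let I denote the integral. Integrate by parts with u = sin(2*r), dv = exp(-3*r) dr, so v = -exp(-3*r)/3: I = -exp(-3*r)*sin(2*r)/3 + (2/3)·∫ exp(-3*r)*cos(2*r) dr.
Apply parts again with u = cos(2*r), dv = exp(-3*r) dr: ∫ exp(-3*r)*cos(2*r) dr = -exp(-3*r)*cos(2*r)/3 − (2/3)·I. Substituting back brings back I: I = -exp(-3*r)*sin(2*r)/3 - 2*exp(-3*r)*cos(2*r)/9 − (4/9)·I.
Solving for I: (1 + 4/9)·I equals the remaining terms, so I = (9/13)·(-exp(-3*r)*sin(2*r)/3 - 2*exp(-3*r)*cos(2*r)/9).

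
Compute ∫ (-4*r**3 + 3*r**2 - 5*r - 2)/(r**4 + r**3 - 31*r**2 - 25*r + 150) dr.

Factor the denominator: (r - 5)*(r - 2)*(r + 3)*(r + 5).
Partial-fraction decomposition: -299/(70*(r + 5)) + 37/(20*(r + 3)) + 32/(105*(r - 2)) - 113/(60*(r - 5)).
Integrate each term: A/(r−a) contributes A·log|r−a|.

-113*log(r - 5)/60 + 32*log(r - 2)/105 + 37*log(r + 3)/20 - 299*log(r + 5)/70 + C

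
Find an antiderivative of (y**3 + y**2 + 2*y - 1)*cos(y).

y**3*sin(y) + y**2*sin(y) + 3*y**2*cos(y) - 4*y*sin(y) + 2*y*cos(y) - 3*sin(y) - 4*cos(y) + C

Use integration by parts with u = y**3 + y**2 + 2*y - 1, dv = cos(y) dy, so v = sin(y).
Apply parts 3 times (tabular method): alternate signs, differentiate u down to 0, integrate dv up.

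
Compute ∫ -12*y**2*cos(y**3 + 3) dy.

-4*sin(y**3 + 3) + C

Let u = y**3 + 3, so du = (3*y**2) dy.
Rewriting, the integral becomes -4·∫ cos(u) du = -4·sin(u).
Substituting back, u = y**3 + 3.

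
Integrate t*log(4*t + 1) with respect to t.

Use integration by parts with u = log(4*t + 1), dv = t dt.
Then du = 4/(4*t + 1) dt and v = t**2/2.

t**2*log(4*t + 1)/2 - t**2/4 + t/8 - log(4*t + 1)/32 + C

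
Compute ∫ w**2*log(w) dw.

Use integration by parts with u = log(w), dv = w**2 dw.
Then du = 1/w dw and v = w**3/3.

w**3*log(w)/3 - w**3/9 + C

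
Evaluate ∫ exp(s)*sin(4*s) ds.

exp(s)*sin(4*s)/17 - 4*exp(s)*cos(4*s)/17 + C

Let I denote the integral. Integrate by parts with u = sin(4*s), dv = exp(s) ds, so v = exp(s): I = exp(s)*sin(4*s) − 4·∫ exp(s)*cos(4*s) ds.
Apply parts again with u = cos(4*s), dv = exp(s) ds: ∫ exp(s)*cos(4*s) ds = exp(s)*cos(4*s) + 4·I. Substituting back brings back I: I = exp(s)*sin(4*s) - 4*exp(s)*cos(4*s) − 16·I.
Solving for I: (1 + 16)·I equals the remaining terms, so I = (1/17)·(exp(s)*sin(4*s) - 4*exp(s)*cos(4*s)).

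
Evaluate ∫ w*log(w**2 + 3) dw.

w**2*log(w**2 + 3)/2 - w**2/2 + 3*log(w**2 + 3)/2 + C

Let u = w**2 + 3, so du = (2*w) dw.
The integral becomes (1/2)·∫ log(u) du; integrate by parts with u′=log(u), dv′=du.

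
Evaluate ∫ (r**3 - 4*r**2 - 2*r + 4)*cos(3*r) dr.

r**3*sin(3*r)/3 - 4*r**2*sin(3*r)/3 + r**2*cos(3*r)/3 - 8*r*sin(3*r)/9 - 8*r*cos(3*r)/9 + 44*sin(3*r)/27 - 8*cos(3*r)/27 + C

Use integration by parts with u = r**3 - 4*r**2 - 2*r + 4, dv = cos(3*r) dr, so v = sin(3*r)/3.
Apply parts 3 times (tabular method): alternate signs, differentiate u down to 0, integrate dv up.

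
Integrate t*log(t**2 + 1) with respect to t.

Let u = t**2 + 1, so du = (2*t) dt.
The integral becomes (1/2)·∫ log(u) du; integrate by parts with u′=log(u), dv′=du.

t**2*log(t**2 + 1)/2 - t**2/2 + log(t**2 + 1)/2 + C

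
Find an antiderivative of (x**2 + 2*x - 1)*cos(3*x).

x**2*sin(3*x)/3 + 2*x*sin(3*x)/3 + 2*x*cos(3*x)/9 - 11*sin(3*x)/27 + 2*cos(3*x)/9 + C

Use integration by parts with u = x**2 + 2*x - 1, dv = cos(3*x) dx, so v = sin(3*x)/3.
Apply parts 2 times (tabular method): alternate signs, differentiate u down to 0, integrate dv up.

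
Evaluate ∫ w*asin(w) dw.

Use integration by parts with u = arcsin(w), dv = w dw.
Then du = 1/sqrt(-w**2 + 1) dw.

w**2*asin(w)/2 + w*sqrt(-w**2 + 1)/4 - asin(w)/4 + C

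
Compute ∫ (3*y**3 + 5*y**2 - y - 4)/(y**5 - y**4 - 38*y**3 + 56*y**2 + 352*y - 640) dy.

-17*log(y - 4)/216 + 19*log(y - 2)/84 + 7*log(y + 4)/24 - 83*log(y + 5)/189 - 11/(6*y - 24) + C

Factor the denominator: (y - 4)**2*(y - 2)*(y + 4)*(y + 5).
Partial-fraction decomposition: -83/(189*(y + 5)) + 7/(24*(y + 4)) + 19/(84*(y - 2)) - 17/(216*(y - 4)) + 11/(6*(y - 4)**2).
Integrate each term; A/(y−a) gives A·log|y−a|; A/(y−a)² gives −A/(y−a).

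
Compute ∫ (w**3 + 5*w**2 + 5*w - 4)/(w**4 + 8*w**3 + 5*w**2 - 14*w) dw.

2*log(w)/7 + 7*log(w - 1)/24 - log(w + 2)/15 + 137*log(w + 7)/280 + C

Factor the denominator: w*(w - 1)*(w + 2)*(w + 7).
Partial-fraction decomposition: 137/(280*(w + 7)) - 1/(15*(w + 2)) + 7/(24*(w - 1)) + 2/(7*w).
Integrate each term: A/(w−a) contributes A·log|w−a|.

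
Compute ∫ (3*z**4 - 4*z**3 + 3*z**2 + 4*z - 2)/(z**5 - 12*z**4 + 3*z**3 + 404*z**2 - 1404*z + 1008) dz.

Factor the denominator: (z - 7)*(z - 6)*(z - 4)*(z - 1)*(z + 6).
Partial-fraction decomposition: 2417/(5460*(z + 6)) - 2/(315*(z - 1)) + 287/(90*(z - 4)) - 1577/(60*(z - 6)) + 3002/(117*(z - 7)).
Integrate each term: A/(z−a) contributes A·log|z−a|.

3002*log(z - 7)/117 - 1577*log(z - 6)/60 + 287*log(z - 4)/90 - 2*log(z - 1)/315 + 2417*log(z + 6)/5460 + C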